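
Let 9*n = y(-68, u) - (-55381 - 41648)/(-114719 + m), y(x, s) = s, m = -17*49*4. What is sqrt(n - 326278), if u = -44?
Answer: 5*I*sqrt(1636953194559305)/354153 ≈ 571.21*I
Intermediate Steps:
m = -3332 (m = -833*4 = -3332)
n = -5291273/1062459 (n = (-44 - (-55381 - 41648)/(-114719 - 3332))/9 = (-44 - (-97029)/(-118051))/9 = (-44 - (-97029)*(-1)/118051)/9 = (-44 - 1*97029/118051)/9 = (-44 - 97029/118051)/9 = (1/9)*(-5291273/118051) = -5291273/1062459 ≈ -4.9802)
sqrt(n - 326278) = sqrt(-5291273/1062459 - 326278) = sqrt(-346662288875/1062459) = 5*I*sqrt(1636953194559305)/354153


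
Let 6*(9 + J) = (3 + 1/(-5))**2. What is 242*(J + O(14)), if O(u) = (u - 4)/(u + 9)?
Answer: -3030082/1725 ≈ -1756.6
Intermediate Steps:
O(u) = (-4 + u)/(9 + u)
J = -577/75 (J = -9 + (3 + 1/(-5))**2/6 = -9 + (3 - 1/5)**2/6 = -9 + (14/5)**2/6 = -9 + (1/6)*(196/25) = -9 + 98/75 = -577/75 ≈ -7.6933)
242*(J + O(14)) = 242*(-577/75 + (-4 + 14)/(9 + 14)) = 242*(-577/75 + 10/23) = 242*(-12521/1725) = -3030082/1725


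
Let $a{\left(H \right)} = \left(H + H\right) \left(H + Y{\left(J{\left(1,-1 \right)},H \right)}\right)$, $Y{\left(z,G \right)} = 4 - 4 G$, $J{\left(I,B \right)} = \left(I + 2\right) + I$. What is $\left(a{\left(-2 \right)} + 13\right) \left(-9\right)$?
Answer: $243$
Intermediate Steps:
$J{\left(I,B \right)} = 2 + 2 I$ ($J{\left(I,B \right)} = \left(2 + I\right) + I = 2 + 2 I$)
$a{\left(H \right)} = 2 H \left(4 - 3 H\right)$ ($a{\left(H \right)} = \left(H + H\right) \left(H - \left(-4 + 4 H\right)\right) = 2 H \left(4 - 3 H\right)$)
$\left(a{\left(-2 \right)} + 13\right) \left(-9\right) = \left(2 \left(-2\right) \left(4 - -6\right) + 13\right) \left(-9\right) = \left(2 \left(-2\right) \left(4 + 6\right) + 13\right) \left(-9\right) = \left(2 \left(-2\right) 10 + 13\right) \left(-9\right) = \left(-40 + 13\right) \left(-9\right) = \left(-27\right) \left(-9\right) = 243$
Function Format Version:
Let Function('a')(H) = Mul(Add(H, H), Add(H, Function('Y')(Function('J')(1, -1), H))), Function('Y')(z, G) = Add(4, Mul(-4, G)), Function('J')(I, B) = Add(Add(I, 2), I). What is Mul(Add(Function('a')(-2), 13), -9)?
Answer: 243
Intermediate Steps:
Function('J')(I, B) = Add(2, Mul(2, I)) (Function('J')(I, B) = Add(Add(2, I), I) = Add(2, Mul(2, I)))
Function('a')(H) = Mul(2, H, Add(4, Mul(-3, H))) (Function('a')(H) = Mul(Add(H, H), Add(H, Add(4, Mul(-4, H)))) = Mul(Mul(2, H), Add(4, Mul(-3, H))) = Mul(2, H, Add(4, Mul(-3, H))))
Mul(Add(Function('a')(-2), 13), -9) = Mul(Add(Mul(2, -2, Add(4, Mul(-3, -2))), 13), -9) = Mul(Add(Mul(2, -2, Add(4, 6)), 13), -9) = Mul(Add(Mul(2, -2, 10), 13), -9) = Mul(Add(-40, 13), -9) = Mul(-27, -9) = 243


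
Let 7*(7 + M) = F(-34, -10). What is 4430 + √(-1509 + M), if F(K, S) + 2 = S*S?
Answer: 4430 + I*√1502 ≈ 4430.0 + 38.756*I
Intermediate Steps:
F(K, S) = -2 + S² (F(K, S) = -2 + S*S = -2 + S²)
M = 7 (M = -7 + (-2 + (-10)²)/7 = -7 + (-2 + 100)/7 = -7 + (⅐)*98 = -7 + 14 = 7)
4430 + √(-1509 + M) = 4430 + √(-1509 + 7) = 4430 + √(-1502) = 4430 + I*√1502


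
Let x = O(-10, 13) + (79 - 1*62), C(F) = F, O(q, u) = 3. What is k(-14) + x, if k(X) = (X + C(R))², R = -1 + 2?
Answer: 189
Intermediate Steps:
R = 1
x = 20 (x = 3 + (79 - 1*62) = 3 + (79 - 62) = 3 + 17 = 20)
k(X) = (1 + X)² (k(X) = (X + 1)² = (1 + X)²)
k(-14) + x = (1 - 14)² + 20 = (-13)² + 20 = 169 + 20 = 189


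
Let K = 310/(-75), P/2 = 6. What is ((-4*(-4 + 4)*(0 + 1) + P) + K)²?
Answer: 13924/225 ≈ 61.884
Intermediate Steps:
P = 12 (P = 2*6 = 12)
K = -62/15 (K = 310*(-1/75) = -62/15 ≈ -4.1333)
((-4*(-4 + 4)*(0 + 1) + P) + K)² = ((-4*(-4 + 4)*(0 + 1) + 12) - 62/15)² = ((-0 + 12) - 62/15)² = ((-4*0 + 12) - 62/15)² = ((0 + 12) - 62/15)² = (12 - 62/15)² = (118/15)² = 13924/225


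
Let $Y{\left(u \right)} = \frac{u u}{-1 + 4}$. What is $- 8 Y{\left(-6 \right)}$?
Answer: $-96$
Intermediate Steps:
$Y{\left(u \right)} = \frac{u^{2}}{3}$
$- 8 Y{\left(-6 \right)} = - 8 \frac{\left(-6\right)^{2}}{3} = - 8 \cdot \frac{1}{3} \cdot 36 = \left(-8\right) 12 = -96$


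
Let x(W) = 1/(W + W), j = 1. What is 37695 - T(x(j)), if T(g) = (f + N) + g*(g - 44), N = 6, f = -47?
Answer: 151031/4 ≈ 37758.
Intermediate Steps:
x(W) = 1/(2*W)
T(g) = -41 + g*(-44 + g) (T(g) = (-47 + 6) + g*(g - 44) = -41 + g*(-44 + g))
37695 - T(x(j)) = 37695 - (-41 + ((1/2)/1)**2 - 22/1) = 37695 - (-41 + ((1/2)*1)**2 - 22) = 37695 - (-41 + (1/2)**2 - 44*1/2) = 37695 - (-41 + 1/4 - 22) = 37695 - 1*(-251/4) = 37695 + 251/4 = 151031/4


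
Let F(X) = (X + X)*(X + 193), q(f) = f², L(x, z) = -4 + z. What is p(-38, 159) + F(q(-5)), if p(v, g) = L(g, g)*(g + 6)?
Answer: 36475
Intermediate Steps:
p(v, g) = (-4 + g)*(6 + g) (p(v, g) = (-4 + g)*(g + 6) = (-4 + g)*(6 + g))
F(X) = 2*X*(193 + X) (F(X) = (2*X)*(193 + X) = 2*X*(193 + X))
p(-38, 159) + F(q(-5)) = (-4 + 159)*(6 + 159) + 2*(-5)²*(193 + (-5)²) = 155*165 + 2*25*(193 + 25) = 25575 + 2*25*218 = 25575 + 10900 = 36475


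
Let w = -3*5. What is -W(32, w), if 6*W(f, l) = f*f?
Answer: -512/3 ≈ -170.67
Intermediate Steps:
w = -15
W(f, l) = f²/6 (W(f, l) = (f*f)/6 = f²/6)
-W(32, w) = -32²/6 = -1024/6 = -1*512/3 = -512/3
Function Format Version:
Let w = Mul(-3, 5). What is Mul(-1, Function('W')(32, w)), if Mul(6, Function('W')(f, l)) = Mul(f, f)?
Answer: Rational(-512, 3) ≈ -170.67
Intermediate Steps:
w = -15
Function('W')(f, l) = Mul(Rational(1, 6), Pow(f, 2)) (Function('W')(f, l) = Mul(Rational(1, 6), Mul(f, f)) = Mul(Rational(1, 6), Pow(f, 2)))
Mul(-1, Function('W')(32, w)) = Mul(-1, Mul(Rational(1, 6), Pow(32, 2))) = Mul(-1, Mul(Rational(1, 6), 1024)) = Mul(-1, Rational(512, 3)) = Rational(-512, 3)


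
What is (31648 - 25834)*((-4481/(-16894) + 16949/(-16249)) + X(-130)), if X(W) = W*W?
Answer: 13485618688630041/137255303 ≈ 9.8252e+7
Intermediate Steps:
X(W) = W²
(31648 - 25834)*((-4481/(-16894) + 16949/(-16249)) + X(-130)) = (31648 - 25834)*((-4481/(-16894) + 16949/(-16249)) + (-130)²) = 5814*((-4481*(-1/16894) + 16949*(-1/16249)) + 16900) = 5814*((4481/16894 - 16949/16249) + 16900) = 5814*(-213524637/274510606 + 16900) = 5814*(4639015716763/274510606) = 13485618688630041/137255303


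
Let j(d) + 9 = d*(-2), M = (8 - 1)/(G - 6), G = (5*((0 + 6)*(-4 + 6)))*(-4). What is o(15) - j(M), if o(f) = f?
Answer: 2945/123 ≈ 23.943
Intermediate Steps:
G = -240 (G = (5*(6*2))*(-4) = (5*12)*(-4) = 60*(-4) = -240)
M = -7/246 (M = (8 - 1)/(-240 - 6) = 7/(-246) = 7*(-1/246) = -7/246 ≈ -0.028455)
j(d) = -9 - 2*d (j(d) = -9 + d*(-2) = -9 - 2*d)
o(15) - j(M) = 15 - (-9 - 2*(-7/246)) = 15 - (-9 + 7/123) = 15 - 1*(-1100/123) = 15 + 1100/123 = 2945/123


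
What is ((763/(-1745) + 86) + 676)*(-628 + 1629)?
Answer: 1330255927/1745 ≈ 7.6232e+5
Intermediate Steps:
((763/(-1745) + 86) + 676)*(-628 + 1629) = ((763*(-1/1745) + 86) + 676)*1001 = ((-763/1745 + 86) + 676)*1001 = (149307/1745 + 676)*1001 = (1328927/1745)*1001 = 1330255927/1745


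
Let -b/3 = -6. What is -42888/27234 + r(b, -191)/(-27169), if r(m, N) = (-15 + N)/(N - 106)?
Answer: -19226508866/12208689009 ≈ -1.5748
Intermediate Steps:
b = 18 (b = -3*(-6) = 18)
r(m, N) = (-15 + N)/(-106 + N)
-42888/27234 + r(b, -191)/(-27169) = -42888/27234 + ((-15 - 191)/(-106 - 191))/(-27169) = -42888*1/27234 + (-206/(-297))*(-1/27169) = -7148/4539 - 1/297*(-206)*(-1/27169) = -7148/4539 + (206/297)*(-1/27169) = -7148/4539 - 206/8069193 = -19226508866/12208689009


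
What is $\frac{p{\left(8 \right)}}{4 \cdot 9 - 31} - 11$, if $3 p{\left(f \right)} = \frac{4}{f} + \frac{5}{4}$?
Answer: $- \frac{653}{60} \approx -10.883$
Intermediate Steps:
$p{\left(f \right)} = \frac{5}{12} + \frac{4}{3 f}$ ($p{\left(f \right)} = \frac{\frac{4}{f} + \frac{5}{4}}{3} = \frac{\frac{5}{4} + \frac{4}{f}}{3} = \frac{5}{12} + \frac{4}{3 f}$)
$\frac{p{\left(8 \right)}}{4 \cdot 9 - 31} - 11 = \frac{\frac{1}{12} \cdot \frac{1}{8} \left(16 + 5 \cdot 8\right)}{4 \cdot 9 - 31} - 11 = \frac{\frac{1}{12} \cdot \frac{1}{8} \left(16 + 40\right)}{36 - 31} - 11 = \frac{\frac{1}{12} \cdot \frac{1}{8} \cdot 56}{5} - 11 = \frac{1}{5} \cdot \frac{7}{12} - 11 = \frac{7}{60} - 11 = - \frac{653}{60}$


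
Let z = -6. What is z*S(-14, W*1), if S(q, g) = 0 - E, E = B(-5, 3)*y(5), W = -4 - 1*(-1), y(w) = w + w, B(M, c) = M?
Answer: -300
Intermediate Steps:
y(w) = 2*w
W = -3 (W = -4 + 1 = -3)
E = -50 (E = -10*5 = -5*10 = -50)
S(q, g) = 50 (S(q, g) = 0 - 1*(-50) = 0 + 50 = 50)
z*S(-14, W*1) = -6*50 = -300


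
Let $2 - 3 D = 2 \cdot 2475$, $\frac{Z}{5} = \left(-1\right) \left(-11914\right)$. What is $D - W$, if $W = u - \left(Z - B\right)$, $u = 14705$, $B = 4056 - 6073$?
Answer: $\frac{135698}{3} \approx 45233.0$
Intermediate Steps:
$B = -2017$
$Z = 59570$ ($Z = 5 \left(\left(-1\right) \left(-11914\right)\right) = 5 \cdot 11914 = 59570$)
$D = - \frac{4948}{3}$ ($D = \frac{2}{3} - \frac{2 \cdot 2475}{3} = \frac{2}{3} - 1650 = - \frac{4948}{3} \approx -1649.3$)
$W = -46882$ ($W = 14705 - \left(59570 - -2017\right) = 14705 - \left(59570 + 2017\right) = 14705 - 61587 = -46882$)
$D - W = - \frac{4948}{3} - -46882 = - \frac{4948}{3} + 46882 = \frac{135698}{3}$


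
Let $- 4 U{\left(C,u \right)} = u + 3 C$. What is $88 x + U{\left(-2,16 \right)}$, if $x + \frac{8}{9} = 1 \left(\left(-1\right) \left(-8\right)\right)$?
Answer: $\frac{11219}{18} \approx 623.28$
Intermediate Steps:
$U{\left(C,u \right)} = - \frac{3 C}{4} - \frac{u}{4}$ ($U{\left(C,u \right)} = - \frac{u + 3 C}{4} = - \frac{3 C}{4} - \frac{u}{4}$)
$x = \frac{64}{9}$ ($x = - \frac{8}{9} + 1 \left(\left(-1\right) \left(-8\right)\right) = - \frac{8}{9} + 1 \cdot 8 = - \frac{8}{9} + 8 = \frac{64}{9} \approx 7.1111$)
$88 x + U{\left(-2,16 \right)} = 88 \cdot \frac{64}{9} - \frac{5}{2} = \frac{5632}{9} + \left(\frac{3}{2} - 4\right) = \frac{5632}{9} - \frac{5}{2} = \frac{11219}{18}$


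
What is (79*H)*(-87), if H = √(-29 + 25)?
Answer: -13746*I ≈ -13746.0*I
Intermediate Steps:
H = 2*I (H = √(-4) = 2*I ≈ 2.0*I)
(79*H)*(-87) = (79*(2*I))*(-87) = (158*I)*(-87) = -13746*I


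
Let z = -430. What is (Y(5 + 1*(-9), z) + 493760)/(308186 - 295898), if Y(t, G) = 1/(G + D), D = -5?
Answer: 214785599/5345280 ≈ 40.182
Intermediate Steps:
Y(t, G) = 1/(-5 + G) (Y(t, G) = 1/(G - 5) = 1/(-5 + G))
(Y(5 + 1*(-9), z) + 493760)/(308186 - 295898) = (1/(-5 - 430) + 493760)/(308186 - 295898) = (1/(-435) + 493760)/12288 = (-1/435 + 493760)*(1/12288) = (214785599/435)*(1/12288) = 214785599/5345280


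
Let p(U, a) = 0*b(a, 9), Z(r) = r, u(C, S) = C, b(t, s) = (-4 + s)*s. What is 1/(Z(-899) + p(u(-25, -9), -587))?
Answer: -1/899 ≈ -0.0011123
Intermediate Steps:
b(t, s) = s*(-4 + s)
p(U, a) = 0 (p(U, a) = 0*(9*(-4 + 9)) = 0*(9*5) = 0*45 = 0)
1/(Z(-899) + p(u(-25, -9), -587)) = 1/(-899 + 0) = 1/(-899) = -1/899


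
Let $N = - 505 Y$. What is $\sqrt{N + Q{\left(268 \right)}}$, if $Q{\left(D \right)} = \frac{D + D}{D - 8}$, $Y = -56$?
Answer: $\frac{\sqrt{119491710}}{65} \approx 168.17$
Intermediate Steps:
$Q{\left(D \right)} = \frac{2 D}{-8 + D}$
$N = 28280$ ($N = \left(-505\right) \left(-56\right) = 28280$)
$\sqrt{N + Q{\left(268 \right)}} = \sqrt{28280 + 2 \cdot 268 \frac{1}{-8 + 268}} = \sqrt{28280 + 2 \cdot 268 \cdot \frac{1}{260}} = \sqrt{28280 + \frac{134}{65}} = \sqrt{\frac{1838334}{65}} = \frac{\sqrt{119491710}}{65}$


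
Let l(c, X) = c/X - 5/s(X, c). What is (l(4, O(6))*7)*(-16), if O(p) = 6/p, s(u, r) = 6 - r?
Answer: -168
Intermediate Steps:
l(c, X) = -5/(6 - c) + c/X (l(c, X) = c/X - 5/(6 - c) = -5/(6 - c) + c/X)
(l(4, O(6))*7)*(-16) = ((5/(-6 + 4) + 4/((6/6)))*7)*(-16) = ((5/(-2) + 4/((6*(1/6))))*7)*(-16) = ((5*(-1/2) + 4/1)*7)*(-16) = ((-5/2 + 4*1)*7)*(-16) = ((-5/2 + 4)*7)*(-16) = ((3/2)*7)*(-16) = (21/2)*(-16) = -168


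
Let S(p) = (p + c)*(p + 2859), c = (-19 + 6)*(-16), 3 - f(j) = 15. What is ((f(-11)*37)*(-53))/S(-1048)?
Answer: -1961/126770 ≈ -0.015469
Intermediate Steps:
f(j) = -12 (f(j) = 3 - 1*15 = 3 - 15 = -12)
c = 208 (c = -13*(-16) = 208)
S(p) = (208 + p)*(2859 + p) (S(p) = (p + 208)*(p + 2859) = (208 + p)*(2859 + p))
((f(-11)*37)*(-53))/S(-1048) = (-12*37*(-53))/(594672 + (-1048)**2 + 3067*(-1048)) = (-444*(-53))/(594672 + 1098304 - 3214216) = 23532/(-1521240) = 23532*(-1/1521240) = -1961/126770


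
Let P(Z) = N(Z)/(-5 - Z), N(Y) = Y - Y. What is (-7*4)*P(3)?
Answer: 0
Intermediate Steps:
N(Y) = 0
P(Z) = 0 (P(Z) = 0/(-5 - Z) = 0)
(-7*4)*P(3) = -7*4*0 = -28*0 = 0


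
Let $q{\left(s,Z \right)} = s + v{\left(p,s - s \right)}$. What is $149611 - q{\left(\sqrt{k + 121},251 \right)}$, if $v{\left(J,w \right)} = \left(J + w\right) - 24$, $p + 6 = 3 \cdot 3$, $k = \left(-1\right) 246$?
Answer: $149632 - 5 i \sqrt{5} \approx 1.4963 \cdot 10^{5} - 11.18 i$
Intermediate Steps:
$k = -246$
$p = 3$ ($p = -6 + 3 \cdot 3 = -6 + 9 = 3$)
$v{\left(J,w \right)} = -24 + J + w$
$q{\left(s,Z \right)} = -21 + s$ ($q{\left(s,Z \right)} = s + \left(-24 + 3 + \left(s - s\right)\right) = s + \left(-24 + 3 + 0\right) = s - 21 = -21 + s$)
$149611 - q{\left(\sqrt{k + 121},251 \right)} = 149611 - \left(-21 + \sqrt{-246 + 121}\right) = 149611 - \left(-21 + \sqrt{-125}\right) = 149611 - \left(-21 + 5 i \sqrt{5}\right) = 149611 + \left(21 - 5 i \sqrt{5}\right) = 149632 - 5 i \sqrt{5}$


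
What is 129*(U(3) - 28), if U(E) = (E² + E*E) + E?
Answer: -903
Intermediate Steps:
U(E) = E + 2*E² (U(E) = (E² + E²) + E = 2*E² + E = E + 2*E²)
129*(U(3) - 28) = 129*(3*(1 + 2*3) - 28) = 129*(3*(1 + 6) - 28) = 129*(3*7 - 28) = 129*(21 - 28) = 129*(-7) = -903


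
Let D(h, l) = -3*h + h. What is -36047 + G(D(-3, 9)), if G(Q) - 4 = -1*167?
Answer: -36210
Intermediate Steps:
D(h, l) = -2*h
G(Q) = -163 (G(Q) = 4 - 1*167 = 4 - 167 = -163)
-36047 + G(D(-3, 9)) = -36047 - 163 = -36210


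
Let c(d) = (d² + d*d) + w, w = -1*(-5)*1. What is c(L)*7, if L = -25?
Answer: 8785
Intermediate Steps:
w = 5 (w = 5*1 = 5)
c(d) = 5 + 2*d² (c(d) = (d² + d*d) + 5 = (d² + d²) + 5 = 2*d² + 5 = 5 + 2*d²)
c(L)*7 = (5 + 2*(-25)²)*7 = (5 + 2*625)*7 = (5 + 1250)*7 = 1255*7 = 8785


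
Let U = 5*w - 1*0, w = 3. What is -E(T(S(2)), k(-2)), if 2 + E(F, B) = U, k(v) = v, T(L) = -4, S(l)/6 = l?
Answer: -13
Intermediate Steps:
S(l) = 6*l
U = 15 (U = 5*3 - 1*0 = 15 + 0 = 15)
E(F, B) = 13 (E(F, B) = -2 + 15 = 13)
-E(T(S(2)), k(-2)) = -1*13 = -13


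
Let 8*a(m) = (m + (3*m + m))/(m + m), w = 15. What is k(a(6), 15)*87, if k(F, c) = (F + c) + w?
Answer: 42195/16 ≈ 2637.2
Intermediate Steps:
a(m) = 5/16 (a(m) = ((m + (3*m + m))/(m + m))/8 = ((m + 4*m)/((2*m)))/8 = ((5*m)*(1/(2*m)))/8 = (⅛)*(5/2) = 5/16)
k(F, c) = 15 + F + c (k(F, c) = (F + c) + 15 = 15 + F + c)
k(a(6), 15)*87 = (15 + 5/16 + 15)*87 = (485/16)*87 = 42195/16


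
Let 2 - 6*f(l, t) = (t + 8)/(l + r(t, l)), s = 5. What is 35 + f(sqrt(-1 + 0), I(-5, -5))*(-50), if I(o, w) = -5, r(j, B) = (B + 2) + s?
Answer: 3440/159 - 50*I/53 ≈ 21.635 - 0.9434*I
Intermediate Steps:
r(j, B) = 7 + B (r(j, B) = (B + 2) + 5 = (2 + B) + 5 = 7 + B)
f(l, t) = 1/3 - (8 + t)/(6*(7 + 2*l)) (f(l, t) = 1/3 - (t + 8)/(6*(l + (7 + l))) = 1/3 - (8 + t)/(6*(7 + 2*l)))
35 + f(sqrt(-1 + 0), I(-5, -5))*(-50) = 35 + ((6 - 1*(-5) + 4*sqrt(-1 + 0))/(6*(7 + 2*sqrt(-1 + 0))))*(-50) = 35 + ((6 + 5 + 4*sqrt(-1))/(6*(7 + 2*sqrt(-1))))*(-50) = 35 + ((6 + 5 + 4*I)/(6*(7 + 2*I)))*(-50) = 35 + (((7 - 2*I)/53)*(11 + 4*I)/6)*(-50) = 35 + ((7 - 2*I)*(11 + 4*I)/318)*(-50) = 35 - 25*(7 - 2*I)*(11 + 4*I)/159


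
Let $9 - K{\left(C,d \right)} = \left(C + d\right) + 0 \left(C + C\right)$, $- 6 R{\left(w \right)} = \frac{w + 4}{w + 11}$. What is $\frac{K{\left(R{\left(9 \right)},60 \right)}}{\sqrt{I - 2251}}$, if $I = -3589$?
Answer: $\frac{6107 i \sqrt{365}}{175200} \approx 0.66595 i$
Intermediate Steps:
$R{\left(w \right)} = - \frac{4 + w}{6 \left(11 + w\right)}$ ($R{\left(w \right)} = - \frac{\left(w + 4\right) \frac{1}{w + 11}}{6} = - \frac{\left(4 + w\right) \frac{1}{11 + w}}{6} = - \frac{\frac{1}{11 + w} \left(4 + w\right)}{6} = - \frac{4 + w}{6 \left(11 + w\right)}$)
$K{\left(C,d \right)} = 9 - C - d$ ($K{\left(C,d \right)} = 9 - \left(\left(C + d\right) + 0 \left(C + C\right)\right) = 9 - \left(\left(C + d\right) + 0 \cdot 2 C\right) = 9 - \left(\left(C + d\right) + 0\right) = 9 - \left(C + d\right) = 9 - C - d$)
$\frac{K{\left(R{\left(9 \right)},60 \right)}}{\sqrt{I - 2251}} = \frac{9 - \frac{-4 - 9}{6 \left(11 + 9\right)} - 60}{\sqrt{-3589 - 2251}} = \frac{9 - \frac{-4 - 9}{6 \cdot 20} - 60}{\sqrt{-5840}} = \frac{9 - \frac{1}{6} \cdot \frac{1}{20} \left(-13\right) - 60}{4 i \sqrt{365}} = \left(9 - - \frac{13}{120} - 60\right) \left(- \frac{i \sqrt{365}}{1460}\right) = \left(9 + \frac{13}{120} - 60\right) \left(- \frac{i \sqrt{365}}{1460}\right) = - \frac{6107 \left(- \frac{i \sqrt{365}}{1460}\right)}{120} = \frac{6107 i \sqrt{365}}{175200}$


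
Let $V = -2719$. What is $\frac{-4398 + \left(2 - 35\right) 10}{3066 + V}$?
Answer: $- \frac{4728}{347} \approx -13.625$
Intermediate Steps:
$\frac{-4398 + \left(2 - 35\right) 10}{3066 + V} = \frac{-4398 + \left(2 - 35\right) 10}{3066 - 2719} = \frac{-4398 - 330}{347} = \left(-4398 - 330\right) \frac{1}{347} = \left(-4728\right) \frac{1}{347} = - \frac{4728}{347}$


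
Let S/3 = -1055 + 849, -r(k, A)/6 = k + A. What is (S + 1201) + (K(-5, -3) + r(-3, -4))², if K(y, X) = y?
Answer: 1952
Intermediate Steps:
r(k, A) = -6*A - 6*k (r(k, A) = -6*(k + A) = -6*(A + k) = -6*A - 6*k)
S = -618 (S = 3*(-1055 + 849) = 3*(-206) = -618)
(S + 1201) + (K(-5, -3) + r(-3, -4))² = (-618 + 1201) + (-5 + (-6*(-4) - 6*(-3)))² = 583 + (-5 + (24 + 18))² = 583 + (-5 + 42)² = 583 + 37² = 583 + 1369 = 1952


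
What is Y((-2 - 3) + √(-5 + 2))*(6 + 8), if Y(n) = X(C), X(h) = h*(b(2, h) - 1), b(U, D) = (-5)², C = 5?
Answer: 1680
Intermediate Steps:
b(U, D) = 25
X(h) = 24*h (X(h) = h*(25 - 1) = h*24 = 24*h)
Y(n) = 120 (Y(n) = 24*5 = 120)
Y((-2 - 3) + √(-5 + 2))*(6 + 8) = 120*(6 + 8) = 120*14 = 1680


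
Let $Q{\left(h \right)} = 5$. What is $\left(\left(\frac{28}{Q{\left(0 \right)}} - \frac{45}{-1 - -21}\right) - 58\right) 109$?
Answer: $- \frac{119137}{20} \approx -5956.9$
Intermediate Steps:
$\left(\left(\frac{28}{Q{\left(0 \right)}} - \frac{45}{-1 - -21}\right) - 58\right) 109 = \left(\left(\frac{28}{5} - \frac{45}{-1 - -21}\right) - 58\right) 109 = \left(\left(28 \cdot \frac{1}{5} - \frac{45}{-1 + 21}\right) - 58\right) 109 = \left(\left(\frac{28}{5} - \frac{45}{20}\right) - 58\right) 109 = \left(\left(\frac{28}{5} - \frac{9}{4}\right) - 58\right) 109 = \left(\frac{67}{20} - 58\right) 109 = \left(- \frac{1093}{20}\right) 109 = - \frac{119137}{20}$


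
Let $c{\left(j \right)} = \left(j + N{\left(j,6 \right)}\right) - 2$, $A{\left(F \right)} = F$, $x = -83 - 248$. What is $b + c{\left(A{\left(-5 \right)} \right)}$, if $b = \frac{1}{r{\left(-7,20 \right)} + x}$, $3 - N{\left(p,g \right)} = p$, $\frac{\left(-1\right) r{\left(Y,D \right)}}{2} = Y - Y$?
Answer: $\frac{330}{331} \approx 0.99698$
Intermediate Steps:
$r{\left(Y,D \right)} = 0$ ($r{\left(Y,D \right)} = - 2 \left(Y - Y\right) = \left(-2\right) 0 = 0$)
$N{\left(p,g \right)} = 3 - p$
$x = -331$
$b = - \frac{1}{331}$ ($b = \frac{1}{0 - 331} = \frac{1}{-331} = - \frac{1}{331} \approx -0.0030211$)
$c{\left(j \right)} = 1$ ($c{\left(j \right)} = \left(j - \left(-3 + j\right)\right) - 2 = 3 - 2 = 1$)
$b + c{\left(A{\left(-5 \right)} \right)} = - \frac{1}{331} + 1 = \frac{330}{331}$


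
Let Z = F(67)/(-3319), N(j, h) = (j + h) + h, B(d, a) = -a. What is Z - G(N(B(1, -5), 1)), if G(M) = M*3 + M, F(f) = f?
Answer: -92999/3319 ≈ -28.020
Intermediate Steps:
N(j, h) = j + 2*h (N(j, h) = (h + j) + h = j + 2*h)
Z = -67/3319 (Z = 67/(-3319) = 67*(-1/3319) = -67/3319 ≈ -0.020187)
G(M) = 4*M (G(M) = 3*M + M = 4*M)
Z - G(N(B(1, -5), 1)) = -67/3319 - 4*(-1*(-5) + 2*1) = -67/3319 - 4*(5 + 2) = -67/3319 - 4*7 = -67/3319 - 1*28 = -67/3319 - 28 = -92999/3319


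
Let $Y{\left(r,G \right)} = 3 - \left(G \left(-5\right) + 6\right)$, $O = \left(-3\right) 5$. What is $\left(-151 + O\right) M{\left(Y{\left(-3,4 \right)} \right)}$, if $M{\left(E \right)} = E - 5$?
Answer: $-1992$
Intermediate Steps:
$O = -15$
$Y{\left(r,G \right)} = -3 + 5 G$ ($Y{\left(r,G \right)} = 3 - \left(- 5 G + 6\right) = 3 - \left(6 - 5 G\right) = 3 + \left(-6 + 5 G\right) = -3 + 5 G$)
$M{\left(E \right)} = -5 + E$
$\left(-151 + O\right) M{\left(Y{\left(-3,4 \right)} \right)} = \left(-151 - 15\right) \left(-5 + \left(-3 + 5 \cdot 4\right)\right) = - 166 \left(-5 + \left(-3 + 20\right)\right) = - 166 \left(-5 + 17\right) = \left(-166\right) 12 = -1992$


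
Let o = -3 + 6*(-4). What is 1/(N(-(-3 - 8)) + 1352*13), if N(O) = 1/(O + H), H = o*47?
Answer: 1258/22110607 ≈ 5.6896e-5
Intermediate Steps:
o = -27 (o = -3 - 24 = -27)
H = -1269 (H = -27*47 = -1269)
N(O) = 1/(-1269 + O) (N(O) = 1/(O - 1269) = 1/(-1269 + O))
1/(N(-(-3 - 8)) + 1352*13) = 1/(1/(-1269 - (-3 - 8)) + 1352*13) = 1/(1/(-1269 - 1*(-11)) + 17576) = 1/(1/(-1269 + 11) + 17576) = 1/(1/(-1258) + 17576) = 1/(-1/1258 + 17576) = 1/(22110607/1258) = 1258/22110607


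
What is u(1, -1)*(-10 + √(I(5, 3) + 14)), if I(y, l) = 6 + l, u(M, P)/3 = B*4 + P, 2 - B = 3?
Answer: 150 - 15*√23 ≈ 78.063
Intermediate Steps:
B = -1 (B = 2 - 1*3 = 2 - 3 = -1)
u(M, P) = -12 + 3*P (u(M, P) = 3*(-1*4 + P) = 3*(-4 + P) = -12 + 3*P)
u(1, -1)*(-10 + √(I(5, 3) + 14)) = (-12 + 3*(-1))*(-10 + √((6 + 3) + 14)) = (-12 - 3)*(-10 + √(9 + 14)) = -15*(-10 + √23) = 150 - 15*√23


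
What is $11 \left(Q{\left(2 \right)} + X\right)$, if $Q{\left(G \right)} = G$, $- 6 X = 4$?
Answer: $\frac{44}{3} \approx 14.667$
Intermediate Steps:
$X = - \frac{2}{3}$ ($X = \left(- \frac{1}{6}\right) 4 = - \frac{2}{3} \approx -0.66667$)
$11 \left(Q{\left(2 \right)} + X\right) = 11 \left(2 - \frac{2}{3}\right) = 11 \cdot \frac{4}{3} = \frac{44}{3}$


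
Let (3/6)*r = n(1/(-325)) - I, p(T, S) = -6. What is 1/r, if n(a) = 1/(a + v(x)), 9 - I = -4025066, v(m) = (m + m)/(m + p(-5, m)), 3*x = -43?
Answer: -27889/224510593700 ≈ -1.2422e-7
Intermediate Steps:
x = -43/3 (x = (⅓)*(-43) = -43/3 ≈ -14.333)
v(m) = 2*m/(-6 + m) (v(m) = (m + m)/(m - 6) = (2*m)/(-6 + m) = 2*m/(-6 + m))
I = 4025075 (I = 9 - 1*(-4025066) = 9 + 4025066 = 4025075)
n(a) = 1/(86/61 + a) (n(a) = 1/(a + 2*(-43/3)/(-6 - 43/3)) = 1/(a + 2*(-43/3)/(-61/3)) = 1/(a + 2*(-43/3)*(-3/61)) = 1/(a + 86/61) = 1/(86/61 + a))
r = -224510593700/27889 (r = 2*(61/(86 + 61/(-325)) - 1*4025075) = 2*(61/(86 + 61*(-1/325)) - 4025075) = 2*(61/(86 - 61/325) - 4025075) = 2*(61/(27889/325) - 4025075) = 2*(61*(325/27889) - 4025075) = 2*(19825/27889 - 4025075) = 2*(-112255296850/27889) = -224510593700/27889 ≈ -8.0502e+6)
1/r = 1/(-224510593700/27889) = -27889/224510593700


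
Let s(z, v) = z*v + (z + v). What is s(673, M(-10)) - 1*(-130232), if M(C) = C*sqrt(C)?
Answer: 130905 - 6740*I*sqrt(10) ≈ 1.3091e+5 - 21314.0*I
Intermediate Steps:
M(C) = C**(3/2)
s(z, v) = v + z + v*z (s(z, v) = v*z + (v + z) = v + z + v*z)
s(673, M(-10)) - 1*(-130232) = ((-10)**(3/2) + 673 + (-10)**(3/2)*673) - 1*(-130232) = (-10*I*sqrt(10) + 673 - 10*I*sqrt(10)*673) + 130232 = (-10*I*sqrt(10) + 673 - 6730*I*sqrt(10)) + 130232 = (673 - 6740*I*sqrt(10)) + 130232 = 130905 - 6740*I*sqrt(10)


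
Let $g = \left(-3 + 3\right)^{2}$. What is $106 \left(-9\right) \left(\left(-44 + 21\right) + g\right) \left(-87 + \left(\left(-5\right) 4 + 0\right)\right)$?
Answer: $-2347794$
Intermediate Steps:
$g = 0$ ($g = 0^{2} = 0$)
$106 \left(-9\right) \left(\left(-44 + 21\right) + g\right) \left(-87 + \left(\left(-5\right) 4 + 0\right)\right) = 106 \left(-9\right) \left(\left(-44 + 21\right) + 0\right) \left(-87 + \left(\left(-5\right) 4 + 0\right)\right) = - 954 \left(-23 + 0\right) \left(-87 + \left(-20 + 0\right)\right) = - 954 \left(- 23 \left(-87 - 20\right)\right) = - 954 \left(\left(-23\right) \left(-107\right)\right) = \left(-954\right) 2461 = -2347794$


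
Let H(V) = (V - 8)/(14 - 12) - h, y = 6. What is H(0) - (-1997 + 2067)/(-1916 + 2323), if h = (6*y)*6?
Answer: -89610/407 ≈ -220.17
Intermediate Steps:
h = 216 (h = (6*6)*6 = 36*6 = 216)
H(V) = -220 + V/2 (H(V) = (V - 8)/(14 - 12) - 1*216 = (-8 + V)/2 - 216 = (-8 + V)*(1/2) - 216 = (-4 + V/2) - 216 = -220 + V/2)
H(0) - (-1997 + 2067)/(-1916 + 2323) = (-220 + (1/2)*0) - (-1997 + 2067)/(-1916 + 2323) = (-220 + 0) - 70/407 = -220 - 70/407 = -89610/407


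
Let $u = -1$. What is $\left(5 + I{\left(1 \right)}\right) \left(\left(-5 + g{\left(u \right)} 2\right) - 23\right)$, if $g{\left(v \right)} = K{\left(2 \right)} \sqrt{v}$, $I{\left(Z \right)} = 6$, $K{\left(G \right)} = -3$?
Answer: $-308 - 66 i \approx -308.0 - 66.0 i$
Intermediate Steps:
$g{\left(v \right)} = - 3 \sqrt{v}$
$\left(5 + I{\left(1 \right)}\right) \left(\left(-5 + g{\left(u \right)} 2\right) - 23\right) = \left(5 + 6\right) \left(\left(-5 + - 3 \sqrt{-1} \cdot 2\right) - 23\right) = 11 \left(\left(-5 + - 3 i 2\right) - 23\right) = 11 \left(\left(-5 - 6 i\right) - 23\right) = 11 \left(-28 - 6 i\right) = -308 - 66 i$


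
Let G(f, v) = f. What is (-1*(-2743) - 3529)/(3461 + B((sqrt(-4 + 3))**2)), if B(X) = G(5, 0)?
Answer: -393/1733 ≈ -0.22677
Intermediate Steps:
B(X) = 5
(-1*(-2743) - 3529)/(3461 + B((sqrt(-4 + 3))**2)) = (-1*(-2743) - 3529)/(3461 + 5) = (2743 - 3529)/3466 = -786*1/3466 = -393/1733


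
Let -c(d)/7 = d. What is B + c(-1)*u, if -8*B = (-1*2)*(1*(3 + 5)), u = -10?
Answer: -68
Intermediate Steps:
c(d) = -7*d
B = 2 (B = -(-1*2)*1*(3 + 5)/8 = -(-1)*1*8/4 = -(-1)*8/4 = -1/8*(-16) = 2)
B + c(-1)*u = 2 - 7*(-1)*(-10) = 2 + 7*(-10) = 2 - 70 = -68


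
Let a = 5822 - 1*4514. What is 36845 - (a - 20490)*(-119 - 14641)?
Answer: -283089475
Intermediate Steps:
a = 1308 (a = 5822 - 4514 = 1308)
36845 - (a - 20490)*(-119 - 14641) = 36845 - (1308 - 20490)*(-119 - 14641) = 36845 - (-19182)*(-14760) = 36845 - 1*283126320 = 36845 - 283126320 = -283089475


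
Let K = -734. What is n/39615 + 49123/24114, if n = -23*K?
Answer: 261455577/106141790 ≈ 2.4633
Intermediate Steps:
n = 16882 (n = -23*(-734) = 16882)
n/39615 + 49123/24114 = 16882/39615 + 49123/24114 = 261455577/106141790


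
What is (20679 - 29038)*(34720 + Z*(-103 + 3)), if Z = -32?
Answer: -316973280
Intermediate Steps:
(20679 - 29038)*(34720 + Z*(-103 + 3)) = (20679 - 29038)*(34720 - 32*(-103 + 3)) = -8359*(34720 - 32*(-100)) = -8359*(34720 + 3200) = -8359*37920 = -316973280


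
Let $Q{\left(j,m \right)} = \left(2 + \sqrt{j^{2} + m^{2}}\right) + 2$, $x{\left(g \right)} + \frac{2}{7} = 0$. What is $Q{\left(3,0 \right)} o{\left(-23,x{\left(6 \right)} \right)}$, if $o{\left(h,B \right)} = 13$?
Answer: $91$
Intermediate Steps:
$x{\left(g \right)} = - \frac{2}{7}$ ($x{\left(g \right)} = - \frac{2}{7} + 0 = - \frac{2}{7}$)
$Q{\left(j,m \right)} = 4 + \sqrt{j^{2} + m^{2}}$
$Q{\left(3,0 \right)} o{\left(-23,x{\left(6 \right)} \right)} = \left(4 + \sqrt{3^{2} + 0^{2}}\right) 13 = \left(4 + \sqrt{9 + 0}\right) 13 = \left(4 + \sqrt{9}\right) 13 = \left(4 + 3\right) 13 = 7 \cdot 13 = 91$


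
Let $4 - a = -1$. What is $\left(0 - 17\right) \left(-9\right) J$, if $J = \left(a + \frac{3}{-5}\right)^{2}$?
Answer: $\frac{74052}{25} \approx 2962.1$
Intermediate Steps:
$a = 5$ ($a = 4 - -1 = 4 + 1 = 5$)
$J = \frac{484}{25}$ ($J = \left(5 + \frac{3}{-5}\right)^{2} = \left(5 + 3 \left(- \frac{1}{5}\right)\right)^{2} = \left(5 - \frac{3}{5}\right)^{2} = \left(\frac{22}{5}\right)^{2} = \frac{484}{25} \approx 19.36$)
$\left(0 - 17\right) \left(-9\right) J = \left(0 - 17\right) \left(-9\right) \frac{484}{25} = \left(-17\right) \left(-9\right) \frac{484}{25} = 153 \cdot \frac{484}{25} = \frac{74052}{25}$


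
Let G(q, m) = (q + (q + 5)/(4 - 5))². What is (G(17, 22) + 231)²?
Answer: 65536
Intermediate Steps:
G(q, m) = 25 (G(q, m) = (q + (5 + q)/(-1))² = (q + (5 + q)*(-1))² = (q + (-5 - q))² = (-5)² = 25)
(G(17, 22) + 231)² = (25 + 231)² = 256² = 65536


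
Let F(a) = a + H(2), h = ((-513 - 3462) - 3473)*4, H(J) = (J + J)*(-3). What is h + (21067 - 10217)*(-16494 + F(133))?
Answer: -177676842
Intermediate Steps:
H(J) = -6*J (H(J) = (2*J)*(-3) = -6*J)
h = -29792 (h = (-3975 - 3473)*4 = -7448*4 = -29792)
F(a) = -12 + a (F(a) = a - 6*2 = a - 12 = -12 + a)
h + (21067 - 10217)*(-16494 + F(133)) = -29792 + (21067 - 10217)*(-16494 + (-12 + 133)) = -29792 + 10850*(-16494 + 121) = -29792 + 10850*(-16373) = -29792 - 177647050 = -177676842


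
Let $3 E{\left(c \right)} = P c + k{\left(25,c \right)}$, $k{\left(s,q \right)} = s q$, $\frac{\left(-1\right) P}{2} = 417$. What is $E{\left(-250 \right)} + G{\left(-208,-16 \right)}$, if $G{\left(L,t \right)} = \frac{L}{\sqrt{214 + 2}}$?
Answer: $\frac{202250}{3} - \frac{52 \sqrt{6}}{9} \approx 67403.0$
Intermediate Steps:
$P = -834$ ($P = \left(-2\right) 417 = -834$)
$k{\left(s,q \right)} = q s$
$E{\left(c \right)} = - \frac{809 c}{3}$ ($E{\left(c \right)} = \frac{- 834 c + c 25}{3} = \frac{- 834 c + 25 c}{3} = \frac{\left(-809\right) c}{3} = - \frac{809 c}{3}$)
$G{\left(L,t \right)} = \frac{L \sqrt{6}}{36}$ ($G{\left(L,t \right)} = \frac{L}{\sqrt{216}} = \frac{L}{6 \sqrt{6}} = L \frac{\sqrt{6}}{36} = \frac{L \sqrt{6}}{36}$)
$E{\left(-250 \right)} + G{\left(-208,-16 \right)} = \left(- \frac{809}{3}\right) \left(-250\right) + \frac{1}{36} \left(-208\right) \sqrt{6} = \frac{202250}{3} - \frac{52 \sqrt{6}}{9}$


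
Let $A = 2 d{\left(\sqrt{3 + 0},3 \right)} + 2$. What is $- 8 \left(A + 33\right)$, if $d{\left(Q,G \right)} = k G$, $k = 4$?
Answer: $-472$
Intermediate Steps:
$d{\left(Q,G \right)} = 4 G$
$A = 26$ ($A = 2 \cdot 4 \cdot 3 + 2 = 2 \cdot 12 + 2 = 24 + 2 = 26$)
$- 8 \left(A + 33\right) = - 8 \left(26 + 33\right) = \left(-8\right) 59 = -472$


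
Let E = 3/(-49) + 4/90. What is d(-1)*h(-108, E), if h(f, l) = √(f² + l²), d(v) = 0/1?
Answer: 0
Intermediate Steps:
E = -37/2205 (E = 3*(-1/49) + 4*(1/90) = -3/49 + 2/45 = -37/2205 ≈ -0.016780)
d(v) = 0 (d(v) = 0*1 = 0)
d(-1)*h(-108, E) = 0*√((-108)² + (-37/2205)²) = 0*√(11664 + 1369/4862025) = 0*√(56710660969/4862025) = 0*(√56710660969/2205) = 0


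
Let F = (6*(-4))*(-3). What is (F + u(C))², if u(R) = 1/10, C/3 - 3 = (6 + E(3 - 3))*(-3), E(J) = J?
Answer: 519841/100 ≈ 5198.4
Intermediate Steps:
F = 72 (F = -24*(-3) = 72)
C = -45 (C = 9 + 3*((6 + (3 - 3))*(-3)) = 9 + 3*((6 + 0)*(-3)) = 9 + 3*(6*(-3)) = 9 + 3*(-18) = 9 - 54 = -45)
u(R) = ⅒
(F + u(C))² = (72 + ⅒)² = (721/10)² = 519841/100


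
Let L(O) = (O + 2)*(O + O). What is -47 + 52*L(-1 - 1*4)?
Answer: 1513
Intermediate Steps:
L(O) = 2*O*(2 + O) (L(O) = (2 + O)*(2*O) = 2*O*(2 + O))
-47 + 52*L(-1 - 1*4) = -47 + 52*(2*(-1 - 1*4)*(2 + (-1 - 1*4))) = -47 + 52*(2*(-1 - 4)*(2 + (-1 - 4))) = -47 + 52*(2*(-5)*(2 - 5)) = -47 + 52*(2*(-5)*(-3)) = -47 + 52*30 = -47 + 1560 = 1513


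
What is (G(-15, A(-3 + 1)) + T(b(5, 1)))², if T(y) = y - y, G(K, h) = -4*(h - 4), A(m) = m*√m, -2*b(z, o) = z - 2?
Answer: 128 + 256*I*√2 ≈ 128.0 + 362.04*I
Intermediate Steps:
b(z, o) = 1 - z/2 (b(z, o) = -(z - 2)/2 = -(-2 + z)/2 = 1 - z/2)
A(m) = m^(3/2)
G(K, h) = 16 - 4*h (G(K, h) = -4*(-4 + h) = 16 - 4*h)
T(y) = 0
(G(-15, A(-3 + 1)) + T(b(5, 1)))² = ((16 - 4*(-3 + 1)^(3/2)) + 0)² = ((16 - (-8)*I*√2) + 0)² = ((16 + 8*I*√2) + 0)² = (16 + 8*I*√2)²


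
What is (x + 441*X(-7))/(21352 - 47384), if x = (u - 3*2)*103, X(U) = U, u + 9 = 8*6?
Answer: -39/3254 ≈ -0.011985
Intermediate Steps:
u = 39 (u = -9 + 8*6 = -9 + 48 = 39)
x = 3399 (x = (39 - 3*2)*103 = (39 - 6)*103 = 33*103 = 3399)
(x + 441*X(-7))/(21352 - 47384) = (3399 + 441*(-7))/(21352 - 47384) = (3399 - 3087)/(-26032) = 312*(-1/26032) = -39/3254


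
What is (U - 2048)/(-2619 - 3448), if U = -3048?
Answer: 5096/6067 ≈ 0.83995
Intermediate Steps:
(U - 2048)/(-2619 - 3448) = (-3048 - 2048)/(-2619 - 3448) = -5096/(-6067) = -5096*(-1/6067) = 5096/6067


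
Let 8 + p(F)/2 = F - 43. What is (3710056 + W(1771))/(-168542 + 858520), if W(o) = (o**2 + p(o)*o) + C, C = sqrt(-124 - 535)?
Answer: 12938737/689978 + I*sqrt(659)/689978 ≈ 18.752 + 3.7206e-5*I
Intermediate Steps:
p(F) = -102 + 2*F (p(F) = -16 + 2*(F - 43) = -16 + 2*(-43 + F) = -16 + (-86 + 2*F) = -102 + 2*F)
C = I*sqrt(659) (C = sqrt(-659) = I*sqrt(659) ≈ 25.671*I)
W(o) = o**2 + I*sqrt(659) + o*(-102 + 2*o) (W(o) = (o**2 + (-102 + 2*o)*o) + I*sqrt(659) = (o**2 + o*(-102 + 2*o)) + I*sqrt(659) = o**2 + I*sqrt(659) + o*(-102 + 2*o))
(3710056 + W(1771))/(-168542 + 858520) = (3710056 + (-102*1771 + 3*1771**2 + I*sqrt(659)))/(-168542 + 858520) = (3710056 + (-180642 + 3*3136441 + I*sqrt(659)))/689978 = (3710056 + (-180642 + 9409323 + I*sqrt(659)))*(1/689978) = (3710056 + (9228681 + I*sqrt(659)))*(1/689978) = (12938737 + I*sqrt(659))*(1/689978) = 12938737/689978 + I*sqrt(659)/689978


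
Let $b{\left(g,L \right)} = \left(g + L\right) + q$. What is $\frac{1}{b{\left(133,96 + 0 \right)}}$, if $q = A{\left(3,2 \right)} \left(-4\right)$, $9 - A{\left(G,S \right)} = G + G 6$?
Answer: $\frac{1}{277} \approx 0.0036101$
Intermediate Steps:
$A{\left(G,S \right)} = 9 - 7 G$ ($A{\left(G,S \right)} = 9 - \left(G + G 6\right) = 9 - \left(G + 6 G\right) = 9 - 7 G$)
$q = 48$ ($q = \left(9 - 21\right) \left(-4\right) = \left(-12\right) \left(-4\right) = 48$)
$b{\left(g,L \right)} = 48 + L + g$ ($b{\left(g,L \right)} = \left(g + L\right) + 48 = \left(L + g\right) + 48 = 48 + L + g$)
$\frac{1}{b{\left(133,96 + 0 \right)}} = \frac{1}{48 + \left(96 + 0\right) + 133} = \frac{1}{48 + 96 + 133} = \frac{1}{277}$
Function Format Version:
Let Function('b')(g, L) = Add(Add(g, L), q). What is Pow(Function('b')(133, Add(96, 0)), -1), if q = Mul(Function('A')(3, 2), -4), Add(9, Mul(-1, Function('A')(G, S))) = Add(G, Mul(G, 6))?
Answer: Rational(1, 277) ≈ 0.0036101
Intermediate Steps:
Function('A')(G, S) = Add(9, Mul(-7, G)) (Function('A')(G, S) = Add(9, Mul(-1, Add(G, Mul(G, 6)))) = Add(9, Mul(-1, Add(G, Mul(6, G)))) = Add(9, Mul(-1, Mul(7, G))) = Add(9, Mul(-7, G)))
q = 48 (q = Mul(Add(9, Mul(-7, 3)), -4) = Mul(Add(9, -21), -4) = Mul(-12, -4) = 48)
Function('b')(g, L) = Add(48, L, g) (Function('b')(g, L) = Add(Add(g, L), 48) = Add(Add(L, g), 48) = Add(48, L, g))
Pow(Function('b')(133, Add(96, 0)), -1) = Pow(Add(48, Add(96, 0), 133), -1) = Pow(Add(48, 96, 133), -1) = Pow(277, -1) = Rational(1, 277)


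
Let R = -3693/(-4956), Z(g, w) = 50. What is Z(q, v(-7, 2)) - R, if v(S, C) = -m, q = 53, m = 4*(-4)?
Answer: 81369/1652 ≈ 49.255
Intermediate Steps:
m = -16
v(S, C) = 16 (v(S, C) = -1*(-16) = 16)
R = 1231/1652 (R = -3693*(-1/4956) = 1231/1652 ≈ 0.74516)
Z(q, v(-7, 2)) - R = 50 - 1*1231/1652 = 50 - 1231/1652 = 81369/1652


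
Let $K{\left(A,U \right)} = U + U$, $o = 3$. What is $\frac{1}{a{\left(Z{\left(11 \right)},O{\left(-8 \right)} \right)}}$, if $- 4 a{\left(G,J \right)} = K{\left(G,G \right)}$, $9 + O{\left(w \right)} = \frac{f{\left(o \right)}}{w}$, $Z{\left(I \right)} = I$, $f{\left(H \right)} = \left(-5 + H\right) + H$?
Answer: $- \frac{2}{11} \approx -0.18182$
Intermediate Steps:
$f{\left(H \right)} = -5 + 2 H$
$K{\left(A,U \right)} = 2 U$
$O{\left(w \right)} = -9 + \frac{1}{w}$ ($O{\left(w \right)} = -9 + \frac{-5 + 2 \cdot 3}{w} = -9 + \frac{-5 + 6}{w} = -9 + 1 \frac{1}{w} = -9 + \frac{1}{w}$)
$a{\left(G,J \right)} = - \frac{G}{2}$ ($a{\left(G,J \right)} = - \frac{2 G}{4} = - \frac{G}{2}$)
$\frac{1}{a{\left(Z{\left(11 \right)},O{\left(-8 \right)} \right)}} = \frac{1}{\left(- \frac{1}{2}\right) 11} = \frac{1}{- \frac{11}{2}} = - \frac{2}{11}$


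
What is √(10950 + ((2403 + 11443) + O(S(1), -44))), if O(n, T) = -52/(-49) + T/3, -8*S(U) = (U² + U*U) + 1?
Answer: 2*√2732259/21 ≈ 157.42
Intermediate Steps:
S(U) = -⅛ - U²/4 (S(U) = -((U² + U*U) + 1)/8 = -((U² + U²) + 1)/8 = -(2*U² + 1)/8 = -(1 + 2*U²)/8 = -⅛ - U²/4)
O(n, T) = 52/49 + T/3 (O(n, T) = -52*(-1/49) + T*(⅓) = 52/49 + T/3)
√(10950 + ((2403 + 11443) + O(S(1), -44))) = √(10950 + ((2403 + 11443) + (52/49 + (⅓)*(-44)))) = √(10950 + (13846 + (52/49 - 44/3))) = √(10950 + (13846 - 2000/147)) = √(10950 + 2033362/147) = √(3643012/147) = 2*√2732259/21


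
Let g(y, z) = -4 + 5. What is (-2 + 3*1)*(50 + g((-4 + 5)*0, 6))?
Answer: 51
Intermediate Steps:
g(y, z) = 1
(-2 + 3*1)*(50 + g((-4 + 5)*0, 6)) = (-2 + 3*1)*(50 + 1) = (-2 + 3)*51 = 1*51 = 51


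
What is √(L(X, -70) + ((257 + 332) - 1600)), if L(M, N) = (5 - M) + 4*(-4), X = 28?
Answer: 5*I*√42 ≈ 32.404*I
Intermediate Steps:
L(M, N) = -11 - M (L(M, N) = (5 - M) - 16 = -11 - M)
√(L(X, -70) + ((257 + 332) - 1600)) = √((-11 - 1*28) + ((257 + 332) - 1600)) = √((-11 - 28) + (589 - 1600)) = √(-39 - 1011) = √(-1050) = 5*I*√42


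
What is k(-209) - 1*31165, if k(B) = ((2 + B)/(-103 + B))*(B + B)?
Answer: -1635001/52 ≈ -31442.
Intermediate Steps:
k(B) = 2*B*(2 + B)/(-103 + B) (k(B) = ((2 + B)/(-103 + B))*(2*B) = 2*B*(2 + B)/(-103 + B))
k(-209) - 1*31165 = 2*(-209)*(2 - 209)/(-103 - 209) - 1*31165 = 2*(-209)*(-207)/(-312) - 31165 = 2*(-209)*(-1/312)*(-207) - 31165 = -14421/52 - 31165 = -1635001/52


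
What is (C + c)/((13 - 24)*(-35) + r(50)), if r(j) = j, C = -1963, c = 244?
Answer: -573/145 ≈ -3.9517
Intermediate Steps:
(C + c)/((13 - 24)*(-35) + r(50)) = (-1963 + 244)/((13 - 24)*(-35) + 50) = -1719/(-11*(-35) + 50) = -1719/(385 + 50) = -1719/435 = -1719*1/435 = -573/145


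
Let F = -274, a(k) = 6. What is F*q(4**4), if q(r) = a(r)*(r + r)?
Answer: -841728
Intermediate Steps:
q(r) = 12*r (q(r) = 6*(r + r) = 6*(2*r) = 12*r)
F*q(4**4) = -3288*4**4 = -3288*256 = -274*3072 = -841728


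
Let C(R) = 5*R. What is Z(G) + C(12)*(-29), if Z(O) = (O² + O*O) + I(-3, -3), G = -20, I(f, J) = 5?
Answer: -935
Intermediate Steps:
Z(O) = 5 + 2*O² (Z(O) = (O² + O*O) + 5 = (O² + O²) + 5 = 2*O² + 5 = 5 + 2*O²)
Z(G) + C(12)*(-29) = (5 + 2*(-20)²) + (5*12)*(-29) = (5 + 2*400) + 60*(-29) = (5 + 800) - 1740 = 805 - 1740 = -935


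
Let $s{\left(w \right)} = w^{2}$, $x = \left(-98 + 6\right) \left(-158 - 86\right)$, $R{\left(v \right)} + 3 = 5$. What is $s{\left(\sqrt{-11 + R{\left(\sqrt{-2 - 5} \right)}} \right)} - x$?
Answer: $-22457$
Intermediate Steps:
$R{\left(v \right)} = 2$ ($R{\left(v \right)} = -3 + 5 = 2$)
$x = 22448$ ($x = \left(-92\right) \left(-244\right) = 22448$)
$s{\left(\sqrt{-11 + R{\left(\sqrt{-2 - 5} \right)}} \right)} - x = \left(\sqrt{-11 + 2}\right)^{2} - 22448 = \left(\sqrt{-9}\right)^{2} - 22448 = \left(3 i\right)^{2} - 22448 = -9 - 22448 = -22457$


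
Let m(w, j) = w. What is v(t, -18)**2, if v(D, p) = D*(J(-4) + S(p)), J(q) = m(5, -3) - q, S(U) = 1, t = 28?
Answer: 78400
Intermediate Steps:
J(q) = 5 - q
v(D, p) = 10*D (v(D, p) = D*((5 - 1*(-4)) + 1) = D*((5 + 4) + 1) = D*(9 + 1) = D*10 = 10*D)
v(t, -18)**2 = (10*28)**2 = 280**2 = 78400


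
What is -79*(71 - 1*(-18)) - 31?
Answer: -7062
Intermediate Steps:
-79*(71 - 1*(-18)) - 31 = -79*(71 + 18) - 31 = -79*89 - 31 = -7031 - 31 = -7062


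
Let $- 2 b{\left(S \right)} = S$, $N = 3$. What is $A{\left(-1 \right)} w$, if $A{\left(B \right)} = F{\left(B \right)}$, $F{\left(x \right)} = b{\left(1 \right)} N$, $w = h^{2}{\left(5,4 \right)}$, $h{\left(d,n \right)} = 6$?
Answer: $-54$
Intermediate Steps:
$b{\left(S \right)} = - \frac{S}{2}$
$w = 36$ ($w = 6^{2} = 36$)
$F{\left(x \right)} = - \frac{3}{2}$ ($F{\left(x \right)} = \left(- \frac{1}{2}\right) 1 \cdot 3 = \left(- \frac{1}{2}\right) 3 = - \frac{3}{2}$)
$A{\left(B \right)} = - \frac{3}{2}$
$A{\left(-1 \right)} w = \left(- \frac{3}{2}\right) 36 = -54$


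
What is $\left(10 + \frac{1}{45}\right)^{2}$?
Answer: $\frac{203401}{2025} \approx 100.44$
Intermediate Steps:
$\left(10 + \frac{1}{45}\right)^{2} = \left(\frac{451}{45}\right)^{2} = \frac{203401}{2025}$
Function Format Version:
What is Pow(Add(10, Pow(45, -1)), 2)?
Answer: Rational(203401, 2025) ≈ 100.44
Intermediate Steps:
Pow(Add(10, Pow(45, -1)), 2) = Pow(Add(10, Rational(1, 45)), 2) = Pow(Rational(451, 45), 2) = Rational(203401, 2025)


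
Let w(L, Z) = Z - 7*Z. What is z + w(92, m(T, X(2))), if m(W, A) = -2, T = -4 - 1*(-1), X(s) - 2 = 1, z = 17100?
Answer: 17112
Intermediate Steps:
X(s) = 3 (X(s) = 2 + 1 = 3)
T = -3 (T = -4 + 1 = -3)
w(L, Z) = -6*Z (w(L, Z) = Z - 7*Z = -6*Z)
z + w(92, m(T, X(2))) = 17100 - 6*(-2) = 17100 + 12 = 17112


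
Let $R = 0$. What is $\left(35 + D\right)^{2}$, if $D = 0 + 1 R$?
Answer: $1225$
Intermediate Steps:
$D = 0$ ($D = 0 + 1 \cdot 0 = 0 + 0 = 0$)
$\left(35 + D\right)^{2} = \left(35 + 0\right)^{2} = 35^{2} = 1225$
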